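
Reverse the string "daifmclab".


Input: daifmclab
Reading characters right to left:
  Position 8: 'b'
  Position 7: 'a'
  Position 6: 'l'
  Position 5: 'c'
  Position 4: 'm'
  Position 3: 'f'
  Position 2: 'i'
  Position 1: 'a'
  Position 0: 'd'
Reversed: balcmfiad

balcmfiad


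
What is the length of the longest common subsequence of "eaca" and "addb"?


LCS of "eaca" and "addb"
DP table:
           a    d    d    b
      0    0    0    0    0
  e   0    0    0    0    0
  a   0    1    1    1    1
  c   0    1    1    1    1
  a   0    1    1    1    1
LCS length = dp[4][4] = 1

1


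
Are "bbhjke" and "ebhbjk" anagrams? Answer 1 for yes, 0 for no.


Strings: "bbhjke", "ebhbjk"
Sorted first:  bbehjk
Sorted second: bbehjk
Sorted forms match => anagrams

1


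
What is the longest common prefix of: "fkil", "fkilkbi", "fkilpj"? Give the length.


Words: fkil, fkilkbi, fkilpj
  Position 0: all 'f' => match
  Position 1: all 'k' => match
  Position 2: all 'i' => match
  Position 3: all 'l' => match
LCP = "fkil" (length 4)

4


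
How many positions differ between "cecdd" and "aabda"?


Comparing "cecdd" and "aabda" position by position:
  Position 0: 'c' vs 'a' => DIFFER
  Position 1: 'e' vs 'a' => DIFFER
  Position 2: 'c' vs 'b' => DIFFER
  Position 3: 'd' vs 'd' => same
  Position 4: 'd' vs 'a' => DIFFER
Positions that differ: 4

4


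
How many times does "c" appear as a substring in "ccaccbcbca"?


Searching for "c" in "ccaccbcbca"
Scanning each position:
  Position 0: "c" => MATCH
  Position 1: "c" => MATCH
  Position 2: "a" => no
  Position 3: "c" => MATCH
  Position 4: "c" => MATCH
  Position 5: "b" => no
  Position 6: "c" => MATCH
  Position 7: "b" => no
  Position 8: "c" => MATCH
  Position 9: "a" => no
Total occurrences: 6

6


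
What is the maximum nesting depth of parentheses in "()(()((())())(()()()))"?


Input: "()(()((())())(()()()))"
Tracking depth:
  Position 0 '(': depth becomes 1
  Position 1 ')': depth becomes 0
  Position 2 '(': depth becomes 1
  Position 3 '(': depth becomes 2
  Position 4 ')': depth becomes 1
  Position 5 '(': depth becomes 2
  Position 6 '(': depth becomes 3
  Position 7 '(': depth becomes 4
  Position 8 ')': depth becomes 3
  Position 9 ')': depth becomes 2
  Position 10 '(': depth becomes 3
  Position 11 ')': depth becomes 2
  Position 12 ')': depth becomes 1
  Position 13 '(': depth becomes 2
  Position 14 '(': depth becomes 3
  Position 15 ')': depth becomes 2
  Position 16 '(': depth becomes 3
  Position 17 ')': depth becomes 2
  Position 18 '(': depth becomes 3
  Position 19 ')': depth becomes 2
  Position 20 ')': depth becomes 1
  Position 21 ')': depth becomes 0
Maximum depth reached: 4

4


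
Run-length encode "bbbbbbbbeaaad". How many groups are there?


Input: bbbbbbbbeaaad
Scanning for consecutive runs:
  Group 1: 'b' x 8 (positions 0-7)
  Group 2: 'e' x 1 (positions 8-8)
  Group 3: 'a' x 3 (positions 9-11)
  Group 4: 'd' x 1 (positions 12-12)
Total groups: 4

4


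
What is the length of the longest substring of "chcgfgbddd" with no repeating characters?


Input: "chcgfgbddd"
Sliding window (track last position of each char):
  Position 0 ('c'): window [0,0] length 1 -- new best
  Position 1 ('h'): window [0,1] length 2 -- new best
  Position 2 ('c'): repeat (last at 0), move window start to 1
  Position 2 ('c'): window [1,2] length 2
  Position 3 ('g'): window [1,3] length 3 -- new best
  Position 4 ('f'): window [1,4] length 4 -- new best
  Position 5 ('g'): repeat (last at 3), move window start to 4
  Position 5 ('g'): window [4,5] length 2
  Position 6 ('b'): window [4,6] length 3
  Position 7 ('d'): window [4,7] length 4
  Position 8 ('d'): repeat (last at 7), move window start to 8
  Position 8 ('d'): window [8,8] length 1
  Position 9 ('d'): repeat (last at 8), move window start to 9
  Position 9 ('d'): window [9,9] length 1
Longest substring with no repeats: "hcgf" with length 4

4


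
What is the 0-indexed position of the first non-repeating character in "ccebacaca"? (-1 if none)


Input: ccebacaca
Character frequencies:
  'a': 3
  'b': 1
  'c': 4
  'e': 1
Scanning left to right for freq == 1:
  Position 0 ('c'): freq=4, skip
  Position 1 ('c'): freq=4, skip
  Position 2 ('e'): unique! => answer = 2

2


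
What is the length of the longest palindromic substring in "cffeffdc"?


Input: "cffeffdc"
Checking substrings for palindromes:
  [1:6] "ffeff" (len 5) => palindrome
  [2:5] "fef" (len 3) => palindrome
  [1:3] "ff" (len 2) => palindrome
  [4:6] "ff" (len 2) => palindrome
Longest palindromic substring: "ffeff" with length 5

5


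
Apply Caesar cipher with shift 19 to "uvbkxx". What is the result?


Caesar cipher: shift "uvbkxx" by 19
  'u' (pos 20) + 19 = pos 13 = 'n'
  'v' (pos 21) + 19 = pos 14 = 'o'
  'b' (pos 1) + 19 = pos 20 = 'u'
  'k' (pos 10) + 19 = pos 3 = 'd'
  'x' (pos 23) + 19 = pos 16 = 'q'
  'x' (pos 23) + 19 = pos 16 = 'q'
Result: noudqq

noudqq


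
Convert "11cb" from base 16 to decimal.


Input: "11cb" in base 16
Positional expansion:
  Digit '1' (value 1) x 16^3 = 4096
  Digit '1' (value 1) x 16^2 = 256
  Digit 'c' (value 12) x 16^1 = 192
  Digit 'b' (value 11) x 16^0 = 11
Sum = 4555

4555


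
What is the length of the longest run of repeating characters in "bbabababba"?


Input: "bbabababba"
Scanning for longest run:
  Position 1 ('b'): continues run of 'b', length=2
  Position 2 ('a'): new char, reset run to 1
  Position 3 ('b'): new char, reset run to 1
  Position 4 ('a'): new char, reset run to 1
  Position 5 ('b'): new char, reset run to 1
  Position 6 ('a'): new char, reset run to 1
  Position 7 ('b'): new char, reset run to 1
  Position 8 ('b'): continues run of 'b', length=2
  Position 9 ('a'): new char, reset run to 1
Longest run: 'b' with length 2

2


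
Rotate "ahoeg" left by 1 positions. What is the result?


Input: "ahoeg", rotate left by 1
First 1 characters: "a"
Remaining characters: "hoeg"
Concatenate remaining + first: "hoeg" + "a" = "hoega"

hoega


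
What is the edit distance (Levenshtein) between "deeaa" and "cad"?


Computing edit distance: "deeaa" -> "cad"
DP table:
           c    a    d
      0    1    2    3
  d   1    1    2    2
  e   2    2    2    3
  e   3    3    3    3
  a   4    4    3    4
  a   5    5    4    4
Edit distance = dp[5][3] = 4

4


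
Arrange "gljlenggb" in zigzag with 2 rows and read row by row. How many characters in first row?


Zigzag "gljlenggb" into 2 rows:
Placing characters:
  'g' => row 0
  'l' => row 1
  'j' => row 0
  'l' => row 1
  'e' => row 0
  'n' => row 1
  'g' => row 0
  'g' => row 1
  'b' => row 0
Rows:
  Row 0: "gjegb"
  Row 1: "llng"
First row length: 5

5


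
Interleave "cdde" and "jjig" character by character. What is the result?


Interleaving "cdde" and "jjig":
  Position 0: 'c' from first, 'j' from second => "cj"
  Position 1: 'd' from first, 'j' from second => "dj"
  Position 2: 'd' from first, 'i' from second => "di"
  Position 3: 'e' from first, 'g' from second => "eg"
Result: cjdjdieg

cjdjdieg


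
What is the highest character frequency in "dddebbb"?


Input: dddebbb
Character counts:
  'b': 3
  'd': 3
  'e': 1
Maximum frequency: 3

3


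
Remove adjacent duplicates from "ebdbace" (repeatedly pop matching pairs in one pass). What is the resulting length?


Input: ebdbace
Stack-based adjacent duplicate removal:
  Read 'e': push. Stack: e
  Read 'b': push. Stack: eb
  Read 'd': push. Stack: ebd
  Read 'b': push. Stack: ebdb
  Read 'a': push. Stack: ebdba
  Read 'c': push. Stack: ebdbac
  Read 'e': push. Stack: ebdbace
Final stack: "ebdbace" (length 7)

7


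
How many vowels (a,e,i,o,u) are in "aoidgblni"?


Input: aoidgblni
Checking each character:
  'a' at position 0: vowel (running total: 1)
  'o' at position 1: vowel (running total: 2)
  'i' at position 2: vowel (running total: 3)
  'd' at position 3: consonant
  'g' at position 4: consonant
  'b' at position 5: consonant
  'l' at position 6: consonant
  'n' at position 7: consonant
  'i' at position 8: vowel (running total: 4)
Total vowels: 4

4


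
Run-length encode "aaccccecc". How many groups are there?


Input: aaccccecc
Scanning for consecutive runs:
  Group 1: 'a' x 2 (positions 0-1)
  Group 2: 'c' x 4 (positions 2-5)
  Group 3: 'e' x 1 (positions 6-6)
  Group 4: 'c' x 2 (positions 7-8)
Total groups: 4

4


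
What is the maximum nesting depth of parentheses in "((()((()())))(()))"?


Input: "((()((()())))(()))"
Tracking depth:
  Position 0 '(': depth becomes 1
  Position 1 '(': depth becomes 2
  Position 2 '(': depth becomes 3
  Position 3 ')': depth becomes 2
  Position 4 '(': depth becomes 3
  Position 5 '(': depth becomes 4
  Position 6 '(': depth becomes 5
  Position 7 ')': depth becomes 4
  Position 8 '(': depth becomes 5
  Position 9 ')': depth becomes 4
  Position 10 ')': depth becomes 3
  Position 11 ')': depth becomes 2
  Position 12 ')': depth becomes 1
  Position 13 '(': depth becomes 2
  Position 14 '(': depth becomes 3
  Position 15 ')': depth becomes 2
  Position 16 ')': depth becomes 1
  Position 17 ')': depth becomes 0
Maximum depth reached: 5

5


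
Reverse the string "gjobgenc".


Input: gjobgenc
Reading characters right to left:
  Position 7: 'c'
  Position 6: 'n'
  Position 5: 'e'
  Position 4: 'g'
  Position 3: 'b'
  Position 2: 'o'
  Position 1: 'j'
  Position 0: 'g'
Reversed: cnegbojg

cnegbojg


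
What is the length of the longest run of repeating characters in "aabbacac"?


Input: "aabbacac"
Scanning for longest run:
  Position 1 ('a'): continues run of 'a', length=2
  Position 2 ('b'): new char, reset run to 1
  Position 3 ('b'): continues run of 'b', length=2
  Position 4 ('a'): new char, reset run to 1
  Position 5 ('c'): new char, reset run to 1
  Position 6 ('a'): new char, reset run to 1
  Position 7 ('c'): new char, reset run to 1
Longest run: 'a' with length 2

2


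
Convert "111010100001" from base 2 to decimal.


Input: "111010100001" in base 2
Positional expansion:
  Digit '1' (value 1) x 2^11 = 2048
  Digit '1' (value 1) x 2^10 = 1024
  Digit '1' (value 1) x 2^9 = 512
  Digit '0' (value 0) x 2^8 = 0
  Digit '1' (value 1) x 2^7 = 128
  Digit '0' (value 0) x 2^6 = 0
  Digit '1' (value 1) x 2^5 = 32
  Digit '0' (value 0) x 2^4 = 0
  Digit '0' (value 0) x 2^3 = 0
  Digit '0' (value 0) x 2^2 = 0
  Digit '0' (value 0) x 2^1 = 0
  Digit '1' (value 1) x 2^0 = 1
Sum = 3745

3745


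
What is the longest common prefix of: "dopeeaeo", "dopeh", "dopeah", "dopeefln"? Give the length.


Words: dopeeaeo, dopeh, dopeah, dopeefln
  Position 0: all 'd' => match
  Position 1: all 'o' => match
  Position 2: all 'p' => match
  Position 3: all 'e' => match
  Position 4: ('e', 'h', 'a', 'e') => mismatch, stop
LCP = "dope" (length 4)

4


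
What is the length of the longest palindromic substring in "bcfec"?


Input: "bcfec"
Checking substrings for palindromes:
  No multi-char palindromic substrings found
Longest palindromic substring: "b" with length 1

1


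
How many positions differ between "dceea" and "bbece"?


Comparing "dceea" and "bbece" position by position:
  Position 0: 'd' vs 'b' => DIFFER
  Position 1: 'c' vs 'b' => DIFFER
  Position 2: 'e' vs 'e' => same
  Position 3: 'e' vs 'c' => DIFFER
  Position 4: 'a' vs 'e' => DIFFER
Positions that differ: 4

4


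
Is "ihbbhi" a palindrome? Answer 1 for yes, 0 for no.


Input: ihbbhi
Reversed: ihbbhi
  Compare pos 0 ('i') with pos 5 ('i'): match
  Compare pos 1 ('h') with pos 4 ('h'): match
  Compare pos 2 ('b') with pos 3 ('b'): match
Result: palindrome

1


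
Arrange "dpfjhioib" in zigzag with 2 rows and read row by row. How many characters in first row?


Zigzag "dpfjhioib" into 2 rows:
Placing characters:
  'd' => row 0
  'p' => row 1
  'f' => row 0
  'j' => row 1
  'h' => row 0
  'i' => row 1
  'o' => row 0
  'i' => row 1
  'b' => row 0
Rows:
  Row 0: "dfhob"
  Row 1: "pjii"
First row length: 5

5


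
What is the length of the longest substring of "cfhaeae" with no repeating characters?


Input: "cfhaeae"
Sliding window (track last position of each char):
  Position 0 ('c'): window [0,0] length 1 -- new best
  Position 1 ('f'): window [0,1] length 2 -- new best
  Position 2 ('h'): window [0,2] length 3 -- new best
  Position 3 ('a'): window [0,3] length 4 -- new best
  Position 4 ('e'): window [0,4] length 5 -- new best
  Position 5 ('a'): repeat (last at 3), move window start to 4
  Position 5 ('a'): window [4,5] length 2
  Position 6 ('e'): repeat (last at 4), move window start to 5
  Position 6 ('e'): window [5,6] length 2
Longest substring with no repeats: "cfhae" with length 5

5


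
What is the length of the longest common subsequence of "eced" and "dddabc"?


LCS of "eced" and "dddabc"
DP table:
           d    d    d    a    b    c
      0    0    0    0    0    0    0
  e   0    0    0    0    0    0    0
  c   0    0    0    0    0    0    1
  e   0    0    0    0    0    0    1
  d   0    1    1    1    1    1    1
LCS length = dp[4][6] = 1

1


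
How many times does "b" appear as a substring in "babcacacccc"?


Searching for "b" in "babcacacccc"
Scanning each position:
  Position 0: "b" => MATCH
  Position 1: "a" => no
  Position 2: "b" => MATCH
  Position 3: "c" => no
  Position 4: "a" => no
  Position 5: "c" => no
  Position 6: "a" => no
  Position 7: "c" => no
  Position 8: "c" => no
  Position 9: "c" => no
  Position 10: "c" => no
Total occurrences: 2

2


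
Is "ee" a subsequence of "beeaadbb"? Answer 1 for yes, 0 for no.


Check if "ee" is a subsequence of "beeaadbb"
Greedy scan:
  Position 0 ('b'): no match needed
  Position 1 ('e'): matches sub[0] = 'e'
  Position 2 ('e'): matches sub[1] = 'e'
  Position 3 ('a'): no match needed
  Position 4 ('a'): no match needed
  Position 5 ('d'): no match needed
  Position 6 ('b'): no match needed
  Position 7 ('b'): no match needed
All 2 characters matched => is a subsequence

1


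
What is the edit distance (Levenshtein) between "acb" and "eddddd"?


Computing edit distance: "acb" -> "eddddd"
DP table:
           e    d    d    d    d    d
      0    1    2    3    4    5    6
  a   1    1    2    3    4    5    6
  c   2    2    2    3    4    5    6
  b   3    3    3    3    4    5    6
Edit distance = dp[3][6] = 6

6


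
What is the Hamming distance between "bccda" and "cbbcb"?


Comparing "bccda" and "cbbcb" position by position:
  Position 0: 'b' vs 'c' => differ
  Position 1: 'c' vs 'b' => differ
  Position 2: 'c' vs 'b' => differ
  Position 3: 'd' vs 'c' => differ
  Position 4: 'a' vs 'b' => differ
Total differences (Hamming distance): 5

5


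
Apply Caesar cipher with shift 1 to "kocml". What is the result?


Caesar cipher: shift "kocml" by 1
  'k' (pos 10) + 1 = pos 11 = 'l'
  'o' (pos 14) + 1 = pos 15 = 'p'
  'c' (pos 2) + 1 = pos 3 = 'd'
  'm' (pos 12) + 1 = pos 13 = 'n'
  'l' (pos 11) + 1 = pos 12 = 'm'
Result: lpdnm

lpdnm


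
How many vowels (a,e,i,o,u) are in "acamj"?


Input: acamj
Checking each character:
  'a' at position 0: vowel (running total: 1)
  'c' at position 1: consonant
  'a' at position 2: vowel (running total: 2)
  'm' at position 3: consonant
  'j' at position 4: consonant
Total vowels: 2

2


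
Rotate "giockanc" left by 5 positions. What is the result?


Input: "giockanc", rotate left by 5
First 5 characters: "giock"
Remaining characters: "anc"
Concatenate remaining + first: "anc" + "giock" = "ancgiock"

ancgiock


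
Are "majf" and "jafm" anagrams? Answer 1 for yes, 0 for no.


Strings: "majf", "jafm"
Sorted first:  afjm
Sorted second: afjm
Sorted forms match => anagrams

1


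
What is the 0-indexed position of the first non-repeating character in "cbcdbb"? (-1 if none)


Input: cbcdbb
Character frequencies:
  'b': 3
  'c': 2
  'd': 1
Scanning left to right for freq == 1:
  Position 0 ('c'): freq=2, skip
  Position 1 ('b'): freq=3, skip
  Position 2 ('c'): freq=2, skip
  Position 3 ('d'): unique! => answer = 3

3


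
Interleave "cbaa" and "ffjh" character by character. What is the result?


Interleaving "cbaa" and "ffjh":
  Position 0: 'c' from first, 'f' from second => "cf"
  Position 1: 'b' from first, 'f' from second => "bf"
  Position 2: 'a' from first, 'j' from second => "aj"
  Position 3: 'a' from first, 'h' from second => "ah"
Result: cfbfajah

cfbfajah


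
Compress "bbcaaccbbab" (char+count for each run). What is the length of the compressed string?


Input: bbcaaccbbab
Runs:
  'b' x 2 => "b2"
  'c' x 1 => "c1"
  'a' x 2 => "a2"
  'c' x 2 => "c2"
  'b' x 2 => "b2"
  'a' x 1 => "a1"
  'b' x 1 => "b1"
Compressed: "b2c1a2c2b2a1b1"
Compressed length: 14

14


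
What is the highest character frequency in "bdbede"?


Input: bdbede
Character counts:
  'b': 2
  'd': 2
  'e': 2
Maximum frequency: 2

2


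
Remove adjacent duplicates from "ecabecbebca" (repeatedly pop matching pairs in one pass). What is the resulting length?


Input: ecabecbebca
Stack-based adjacent duplicate removal:
  Read 'e': push. Stack: e
  Read 'c': push. Stack: ec
  Read 'a': push. Stack: eca
  Read 'b': push. Stack: ecab
  Read 'e': push. Stack: ecabe
  Read 'c': push. Stack: ecabec
  Read 'b': push. Stack: ecabecb
  Read 'e': push. Stack: ecabecbe
  Read 'b': push. Stack: ecabecbeb
  Read 'c': push. Stack: ecabecbebc
  Read 'a': push. Stack: ecabecbebca
Final stack: "ecabecbebca" (length 11)

11


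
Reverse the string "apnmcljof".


Input: apnmcljof
Reading characters right to left:
  Position 8: 'f'
  Position 7: 'o'
  Position 6: 'j'
  Position 5: 'l'
  Position 4: 'c'
  Position 3: 'm'
  Position 2: 'n'
  Position 1: 'p'
  Position 0: 'a'
Reversed: fojlcmnpa

fojlcmnpa


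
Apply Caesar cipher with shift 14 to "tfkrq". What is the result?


Caesar cipher: shift "tfkrq" by 14
  't' (pos 19) + 14 = pos 7 = 'h'
  'f' (pos 5) + 14 = pos 19 = 't'
  'k' (pos 10) + 14 = pos 24 = 'y'
  'r' (pos 17) + 14 = pos 5 = 'f'
  'q' (pos 16) + 14 = pos 4 = 'e'
Result: htyfe

htyfe


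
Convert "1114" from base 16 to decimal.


Input: "1114" in base 16
Positional expansion:
  Digit '1' (value 1) x 16^3 = 4096
  Digit '1' (value 1) x 16^2 = 256
  Digit '1' (value 1) x 16^1 = 16
  Digit '4' (value 4) x 16^0 = 4
Sum = 4372

4372


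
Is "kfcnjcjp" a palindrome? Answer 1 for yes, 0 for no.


Input: kfcnjcjp
Reversed: pjcjncfk
  Compare pos 0 ('k') with pos 7 ('p'): MISMATCH
  Compare pos 1 ('f') with pos 6 ('j'): MISMATCH
  Compare pos 2 ('c') with pos 5 ('c'): match
  Compare pos 3 ('n') with pos 4 ('j'): MISMATCH
Result: not a palindrome

0


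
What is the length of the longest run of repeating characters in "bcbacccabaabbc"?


Input: "bcbacccabaabbc"
Scanning for longest run:
  Position 1 ('c'): new char, reset run to 1
  Position 2 ('b'): new char, reset run to 1
  Position 3 ('a'): new char, reset run to 1
  Position 4 ('c'): new char, reset run to 1
  Position 5 ('c'): continues run of 'c', length=2
  Position 6 ('c'): continues run of 'c', length=3
  Position 7 ('a'): new char, reset run to 1
  Position 8 ('b'): new char, reset run to 1
  Position 9 ('a'): new char, reset run to 1
  Position 10 ('a'): continues run of 'a', length=2
  Position 11 ('b'): new char, reset run to 1
  Position 12 ('b'): continues run of 'b', length=2
  Position 13 ('c'): new char, reset run to 1
Longest run: 'c' with length 3

3


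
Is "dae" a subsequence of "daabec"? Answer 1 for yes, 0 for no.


Check if "dae" is a subsequence of "daabec"
Greedy scan:
  Position 0 ('d'): matches sub[0] = 'd'
  Position 1 ('a'): matches sub[1] = 'a'
  Position 2 ('a'): no match needed
  Position 3 ('b'): no match needed
  Position 4 ('e'): matches sub[2] = 'e'
  Position 5 ('c'): no match needed
All 3 characters matched => is a subsequence

1


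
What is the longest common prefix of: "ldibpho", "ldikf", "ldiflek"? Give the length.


Words: ldibpho, ldikf, ldiflek
  Position 0: all 'l' => match
  Position 1: all 'd' => match
  Position 2: all 'i' => match
  Position 3: ('b', 'k', 'f') => mismatch, stop
LCP = "ldi" (length 3)

3


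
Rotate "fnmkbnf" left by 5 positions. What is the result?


Input: "fnmkbnf", rotate left by 5
First 5 characters: "fnmkb"
Remaining characters: "nf"
Concatenate remaining + first: "nf" + "fnmkb" = "nffnmkb"

nffnmkb


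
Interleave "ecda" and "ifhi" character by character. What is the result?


Interleaving "ecda" and "ifhi":
  Position 0: 'e' from first, 'i' from second => "ei"
  Position 1: 'c' from first, 'f' from second => "cf"
  Position 2: 'd' from first, 'h' from second => "dh"
  Position 3: 'a' from first, 'i' from second => "ai"
Result: eicfdhai

eicfdhai


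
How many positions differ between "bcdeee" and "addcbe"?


Comparing "bcdeee" and "addcbe" position by position:
  Position 0: 'b' vs 'a' => DIFFER
  Position 1: 'c' vs 'd' => DIFFER
  Position 2: 'd' vs 'd' => same
  Position 3: 'e' vs 'c' => DIFFER
  Position 4: 'e' vs 'b' => DIFFER
  Position 5: 'e' vs 'e' => same
Positions that differ: 4

4


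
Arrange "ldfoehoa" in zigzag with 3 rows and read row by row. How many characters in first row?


Zigzag "ldfoehoa" into 3 rows:
Placing characters:
  'l' => row 0
  'd' => row 1
  'f' => row 2
  'o' => row 1
  'e' => row 0
  'h' => row 1
  'o' => row 2
  'a' => row 1
Rows:
  Row 0: "le"
  Row 1: "doha"
  Row 2: "fo"
First row length: 2

2


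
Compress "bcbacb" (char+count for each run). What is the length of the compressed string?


Input: bcbacb
Runs:
  'b' x 1 => "b1"
  'c' x 1 => "c1"
  'b' x 1 => "b1"
  'a' x 1 => "a1"
  'c' x 1 => "c1"
  'b' x 1 => "b1"
Compressed: "b1c1b1a1c1b1"
Compressed length: 12

12


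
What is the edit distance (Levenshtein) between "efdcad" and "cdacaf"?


Computing edit distance: "efdcad" -> "cdacaf"
DP table:
           c    d    a    c    a    f
      0    1    2    3    4    5    6
  e   1    1    2    3    4    5    6
  f   2    2    2    3    4    5    5
  d   3    3    2    3    4    5    6
  c   4    3    3    3    3    4    5
  a   5    4    4    3    4    3    4
  d   6    5    4    4    4    4    4
Edit distance = dp[6][6] = 4

4


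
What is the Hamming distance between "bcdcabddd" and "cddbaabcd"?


Comparing "bcdcabddd" and "cddbaabcd" position by position:
  Position 0: 'b' vs 'c' => differ
  Position 1: 'c' vs 'd' => differ
  Position 2: 'd' vs 'd' => same
  Position 3: 'c' vs 'b' => differ
  Position 4: 'a' vs 'a' => same
  Position 5: 'b' vs 'a' => differ
  Position 6: 'd' vs 'b' => differ
  Position 7: 'd' vs 'c' => differ
  Position 8: 'd' vs 'd' => same
Total differences (Hamming distance): 6

6


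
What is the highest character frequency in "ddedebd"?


Input: ddedebd
Character counts:
  'b': 1
  'd': 4
  'e': 2
Maximum frequency: 4

4


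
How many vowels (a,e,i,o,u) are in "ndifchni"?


Input: ndifchni
Checking each character:
  'n' at position 0: consonant
  'd' at position 1: consonant
  'i' at position 2: vowel (running total: 1)
  'f' at position 3: consonant
  'c' at position 4: consonant
  'h' at position 5: consonant
  'n' at position 6: consonant
  'i' at position 7: vowel (running total: 2)
Total vowels: 2

2


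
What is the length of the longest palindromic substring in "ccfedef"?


Input: "ccfedef"
Checking substrings for palindromes:
  [2:7] "fedef" (len 5) => palindrome
  [3:6] "ede" (len 3) => palindrome
  [0:2] "cc" (len 2) => palindrome
Longest palindromic substring: "fedef" with length 5

5


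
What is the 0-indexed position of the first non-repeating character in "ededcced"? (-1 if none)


Input: ededcced
Character frequencies:
  'c': 2
  'd': 3
  'e': 3
Scanning left to right for freq == 1:
  Position 0 ('e'): freq=3, skip
  Position 1 ('d'): freq=3, skip
  Position 2 ('e'): freq=3, skip
  Position 3 ('d'): freq=3, skip
  Position 4 ('c'): freq=2, skip
  Position 5 ('c'): freq=2, skip
  Position 6 ('e'): freq=3, skip
  Position 7 ('d'): freq=3, skip
  No unique character found => answer = -1

-1


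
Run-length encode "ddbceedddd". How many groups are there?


Input: ddbceedddd
Scanning for consecutive runs:
  Group 1: 'd' x 2 (positions 0-1)
  Group 2: 'b' x 1 (positions 2-2)
  Group 3: 'c' x 1 (positions 3-3)
  Group 4: 'e' x 2 (positions 4-5)
  Group 5: 'd' x 4 (positions 6-9)
Total groups: 5

5


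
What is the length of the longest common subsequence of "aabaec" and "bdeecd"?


LCS of "aabaec" and "bdeecd"
DP table:
           b    d    e    e    c    d
      0    0    0    0    0    0    0
  a   0    0    0    0    0    0    0
  a   0    0    0    0    0    0    0
  b   0    1    1    1    1    1    1
  a   0    1    1    1    1    1    1
  e   0    1    1    2    2    2    2
  c   0    1    1    2    2    3    3
LCS length = dp[6][6] = 3

3


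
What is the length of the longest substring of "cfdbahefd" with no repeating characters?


Input: "cfdbahefd"
Sliding window (track last position of each char):
  Position 0 ('c'): window [0,0] length 1 -- new best
  Position 1 ('f'): window [0,1] length 2 -- new best
  Position 2 ('d'): window [0,2] length 3 -- new best
  Position 3 ('b'): window [0,3] length 4 -- new best
  Position 4 ('a'): window [0,4] length 5 -- new best
  Position 5 ('h'): window [0,5] length 6 -- new best
  Position 6 ('e'): window [0,6] length 7 -- new best
  Position 7 ('f'): repeat (last at 1), move window start to 2
  Position 7 ('f'): window [2,7] length 6
  Position 8 ('d'): repeat (last at 2), move window start to 3
  Position 8 ('d'): window [3,8] length 6
Longest substring with no repeats: "cfdbahe" with length 7

7


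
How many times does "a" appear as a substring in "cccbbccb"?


Searching for "a" in "cccbbccb"
Scanning each position:
  Position 0: "c" => no
  Position 1: "c" => no
  Position 2: "c" => no
  Position 3: "b" => no
  Position 4: "b" => no
  Position 5: "c" => no
  Position 6: "c" => no
  Position 7: "b" => no
Total occurrences: 0

0


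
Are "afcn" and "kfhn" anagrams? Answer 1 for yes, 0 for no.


Strings: "afcn", "kfhn"
Sorted first:  acfn
Sorted second: fhkn
Differ at position 0: 'a' vs 'f' => not anagrams

0


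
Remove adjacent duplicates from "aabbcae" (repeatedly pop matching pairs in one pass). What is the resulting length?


Input: aabbcae
Stack-based adjacent duplicate removal:
  Read 'a': push. Stack: a
  Read 'a': matches stack top 'a' => pop. Stack: (empty)
  Read 'b': push. Stack: b
  Read 'b': matches stack top 'b' => pop. Stack: (empty)
  Read 'c': push. Stack: c
  Read 'a': push. Stack: ca
  Read 'e': push. Stack: cae
Final stack: "cae" (length 3)

3


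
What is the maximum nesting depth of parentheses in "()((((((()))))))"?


Input: "()((((((()))))))"
Tracking depth:
  Position 0 '(': depth becomes 1
  Position 1 ')': depth becomes 0
  Position 2 '(': depth becomes 1
  Position 3 '(': depth becomes 2
  Position 4 '(': depth becomes 3
  Position 5 '(': depth becomes 4
  Position 6 '(': depth becomes 5
  Position 7 '(': depth becomes 6
  Position 8 '(': depth becomes 7
  Position 9 ')': depth becomes 6
  Position 10 ')': depth becomes 5
  Position 11 ')': depth becomes 4
  Position 12 ')': depth becomes 3
  Position 13 ')': depth becomes 2
  Position 14 ')': depth becomes 1
  Position 15 ')': depth becomes 0
Maximum depth reached: 7

7


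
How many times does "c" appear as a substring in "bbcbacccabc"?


Searching for "c" in "bbcbacccabc"
Scanning each position:
  Position 0: "b" => no
  Position 1: "b" => no
  Position 2: "c" => MATCH
  Position 3: "b" => no
  Position 4: "a" => no
  Position 5: "c" => MATCH
  Position 6: "c" => MATCH
  Position 7: "c" => MATCH
  Position 8: "a" => no
  Position 9: "b" => no
  Position 10: "c" => MATCH
Total occurrences: 5

5


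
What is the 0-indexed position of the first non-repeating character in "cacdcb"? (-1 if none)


Input: cacdcb
Character frequencies:
  'a': 1
  'b': 1
  'c': 3
  'd': 1
Scanning left to right for freq == 1:
  Position 0 ('c'): freq=3, skip
  Position 1 ('a'): unique! => answer = 1

1


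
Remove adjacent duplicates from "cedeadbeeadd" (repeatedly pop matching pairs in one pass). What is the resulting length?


Input: cedeadbeeadd
Stack-based adjacent duplicate removal:
  Read 'c': push. Stack: c
  Read 'e': push. Stack: ce
  Read 'd': push. Stack: ced
  Read 'e': push. Stack: cede
  Read 'a': push. Stack: cedea
  Read 'd': push. Stack: cedead
  Read 'b': push. Stack: cedeadb
  Read 'e': push. Stack: cedeadbe
  Read 'e': matches stack top 'e' => pop. Stack: cedeadb
  Read 'a': push. Stack: cedeadba
  Read 'd': push. Stack: cedeadbad
  Read 'd': matches stack top 'd' => pop. Stack: cedeadba
Final stack: "cedeadba" (length 8)

8


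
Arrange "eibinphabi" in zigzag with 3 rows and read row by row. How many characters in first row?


Zigzag "eibinphabi" into 3 rows:
Placing characters:
  'e' => row 0
  'i' => row 1
  'b' => row 2
  'i' => row 1
  'n' => row 0
  'p' => row 1
  'h' => row 2
  'a' => row 1
  'b' => row 0
  'i' => row 1
Rows:
  Row 0: "enb"
  Row 1: "iipai"
  Row 2: "bh"
First row length: 3

3


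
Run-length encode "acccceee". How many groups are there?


Input: acccceee
Scanning for consecutive runs:
  Group 1: 'a' x 1 (positions 0-0)
  Group 2: 'c' x 4 (positions 1-4)
  Group 3: 'e' x 3 (positions 5-7)
Total groups: 3

3


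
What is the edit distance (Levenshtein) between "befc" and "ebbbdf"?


Computing edit distance: "befc" -> "ebbbdf"
DP table:
           e    b    b    b    d    f
      0    1    2    3    4    5    6
  b   1    1    1    2    3    4    5
  e   2    1    2    2    3    4    5
  f   3    2    2    3    3    4    4
  c   4    3    3    3    4    4    5
Edit distance = dp[4][6] = 5

5


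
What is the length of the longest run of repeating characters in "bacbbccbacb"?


Input: "bacbbccbacb"
Scanning for longest run:
  Position 1 ('a'): new char, reset run to 1
  Position 2 ('c'): new char, reset run to 1
  Position 3 ('b'): new char, reset run to 1
  Position 4 ('b'): continues run of 'b', length=2
  Position 5 ('c'): new char, reset run to 1
  Position 6 ('c'): continues run of 'c', length=2
  Position 7 ('b'): new char, reset run to 1
  Position 8 ('a'): new char, reset run to 1
  Position 9 ('c'): new char, reset run to 1
  Position 10 ('b'): new char, reset run to 1
Longest run: 'b' with length 2

2


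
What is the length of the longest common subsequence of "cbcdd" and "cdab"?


LCS of "cbcdd" and "cdab"
DP table:
           c    d    a    b
      0    0    0    0    0
  c   0    1    1    1    1
  b   0    1    1    1    2
  c   0    1    1    1    2
  d   0    1    2    2    2
  d   0    1    2    2    2
LCS length = dp[5][4] = 2

2


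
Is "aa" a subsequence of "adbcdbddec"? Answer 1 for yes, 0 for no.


Check if "aa" is a subsequence of "adbcdbddec"
Greedy scan:
  Position 0 ('a'): matches sub[0] = 'a'
  Position 1 ('d'): no match needed
  Position 2 ('b'): no match needed
  Position 3 ('c'): no match needed
  Position 4 ('d'): no match needed
  Position 5 ('b'): no match needed
  Position 6 ('d'): no match needed
  Position 7 ('d'): no match needed
  Position 8 ('e'): no match needed
  Position 9 ('c'): no match needed
Only matched 1/2 characters => not a subsequence

0


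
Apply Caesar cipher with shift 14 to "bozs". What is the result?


Caesar cipher: shift "bozs" by 14
  'b' (pos 1) + 14 = pos 15 = 'p'
  'o' (pos 14) + 14 = pos 2 = 'c'
  'z' (pos 25) + 14 = pos 13 = 'n'
  's' (pos 18) + 14 = pos 6 = 'g'
Result: pcng

pcng


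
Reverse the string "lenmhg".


Input: lenmhg
Reading characters right to left:
  Position 5: 'g'
  Position 4: 'h'
  Position 3: 'm'
  Position 2: 'n'
  Position 1: 'e'
  Position 0: 'l'
Reversed: ghmnel

ghmnel


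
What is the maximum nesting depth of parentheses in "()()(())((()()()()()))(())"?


Input: "()()(())((()()()()()))(())"
Tracking depth:
  Position 0 '(': depth becomes 1
  Position 1 ')': depth becomes 0
  Position 2 '(': depth becomes 1
  Position 3 ')': depth becomes 0
  Position 4 '(': depth becomes 1
  Position 5 '(': depth becomes 2
  Position 6 ')': depth becomes 1
  Position 7 ')': depth becomes 0
  Position 8 '(': depth becomes 1
  Position 9 '(': depth becomes 2
  Position 10 '(': depth becomes 3
  Position 11 ')': depth becomes 2
  Position 12 '(': depth becomes 3
  Position 13 ')': depth becomes 2
  Position 14 '(': depth becomes 3
  Position 15 ')': depth becomes 2
  Position 16 '(': depth becomes 3
  Position 17 ')': depth becomes 2
  Position 18 '(': depth becomes 3
  Position 19 ')': depth becomes 2
  Position 20 ')': depth becomes 1
  Position 21 ')': depth becomes 0
  Position 22 '(': depth becomes 1
  Position 23 '(': depth becomes 2
  Position 24 ')': depth becomes 1
  Position 25 ')': depth becomes 0
Maximum depth reached: 3

3


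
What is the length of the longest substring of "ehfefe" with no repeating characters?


Input: "ehfefe"
Sliding window (track last position of each char):
  Position 0 ('e'): window [0,0] length 1 -- new best
  Position 1 ('h'): window [0,1] length 2 -- new best
  Position 2 ('f'): window [0,2] length 3 -- new best
  Position 3 ('e'): repeat (last at 0), move window start to 1
  Position 3 ('e'): window [1,3] length 3
  Position 4 ('f'): repeat (last at 2), move window start to 3
  Position 4 ('f'): window [3,4] length 2
  Position 5 ('e'): repeat (last at 3), move window start to 4
  Position 5 ('e'): window [4,5] length 2
Longest substring with no repeats: "ehf" with length 3

3


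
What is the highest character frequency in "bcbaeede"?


Input: bcbaeede
Character counts:
  'a': 1
  'b': 2
  'c': 1
  'd': 1
  'e': 3
Maximum frequency: 3

3


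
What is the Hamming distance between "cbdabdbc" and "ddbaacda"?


Comparing "cbdabdbc" and "ddbaacda" position by position:
  Position 0: 'c' vs 'd' => differ
  Position 1: 'b' vs 'd' => differ
  Position 2: 'd' vs 'b' => differ
  Position 3: 'a' vs 'a' => same
  Position 4: 'b' vs 'a' => differ
  Position 5: 'd' vs 'c' => differ
  Position 6: 'b' vs 'd' => differ
  Position 7: 'c' vs 'a' => differ
Total differences (Hamming distance): 7

7


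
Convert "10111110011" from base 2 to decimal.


Input: "10111110011" in base 2
Positional expansion:
  Digit '1' (value 1) x 2^10 = 1024
  Digit '0' (value 0) x 2^9 = 0
  Digit '1' (value 1) x 2^8 = 256
  Digit '1' (value 1) x 2^7 = 128
  Digit '1' (value 1) x 2^6 = 64
  Digit '1' (value 1) x 2^5 = 32
  Digit '1' (value 1) x 2^4 = 16
  Digit '0' (value 0) x 2^3 = 0
  Digit '0' (value 0) x 2^2 = 0
  Digit '1' (value 1) x 2^1 = 2
  Digit '1' (value 1) x 2^0 = 1
Sum = 1523

1523


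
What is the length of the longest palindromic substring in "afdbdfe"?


Input: "afdbdfe"
Checking substrings for palindromes:
  [1:6] "fdbdf" (len 5) => palindrome
  [2:5] "dbd" (len 3) => palindrome
Longest palindromic substring: "fdbdf" with length 5

5


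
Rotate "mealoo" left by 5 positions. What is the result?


Input: "mealoo", rotate left by 5
First 5 characters: "mealo"
Remaining characters: "o"
Concatenate remaining + first: "o" + "mealo" = "omealo"

omealo


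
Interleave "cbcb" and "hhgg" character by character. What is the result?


Interleaving "cbcb" and "hhgg":
  Position 0: 'c' from first, 'h' from second => "ch"
  Position 1: 'b' from first, 'h' from second => "bh"
  Position 2: 'c' from first, 'g' from second => "cg"
  Position 3: 'b' from first, 'g' from second => "bg"
Result: chbhcgbg

chbhcgbg


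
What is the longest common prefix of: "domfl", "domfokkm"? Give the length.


Words: domfl, domfokkm
  Position 0: all 'd' => match
  Position 1: all 'o' => match
  Position 2: all 'm' => match
  Position 3: all 'f' => match
  Position 4: ('l', 'o') => mismatch, stop
LCP = "domf" (length 4)

4


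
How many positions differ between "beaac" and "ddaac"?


Comparing "beaac" and "ddaac" position by position:
  Position 0: 'b' vs 'd' => DIFFER
  Position 1: 'e' vs 'd' => DIFFER
  Position 2: 'a' vs 'a' => same
  Position 3: 'a' vs 'a' => same
  Position 4: 'c' vs 'c' => same
Positions that differ: 2

2


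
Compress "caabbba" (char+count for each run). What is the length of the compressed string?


Input: caabbba
Runs:
  'c' x 1 => "c1"
  'a' x 2 => "a2"
  'b' x 3 => "b3"
  'a' x 1 => "a1"
Compressed: "c1a2b3a1"
Compressed length: 8

8


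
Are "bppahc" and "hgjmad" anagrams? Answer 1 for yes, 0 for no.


Strings: "bppahc", "hgjmad"
Sorted first:  abchpp
Sorted second: adghjm
Differ at position 1: 'b' vs 'd' => not anagrams

0


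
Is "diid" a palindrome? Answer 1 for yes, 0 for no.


Input: diid
Reversed: diid
  Compare pos 0 ('d') with pos 3 ('d'): match
  Compare pos 1 ('i') with pos 2 ('i'): match
Result: palindrome

1


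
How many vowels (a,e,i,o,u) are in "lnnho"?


Input: lnnho
Checking each character:
  'l' at position 0: consonant
  'n' at position 1: consonant
  'n' at position 2: consonant
  'h' at position 3: consonant
  'o' at position 4: vowel (running total: 1)
Total vowels: 1

1


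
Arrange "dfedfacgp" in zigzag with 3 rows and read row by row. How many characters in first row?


Zigzag "dfedfacgp" into 3 rows:
Placing characters:
  'd' => row 0
  'f' => row 1
  'e' => row 2
  'd' => row 1
  'f' => row 0
  'a' => row 1
  'c' => row 2
  'g' => row 1
  'p' => row 0
Rows:
  Row 0: "dfp"
  Row 1: "fdag"
  Row 2: "ec"
First row length: 3

3


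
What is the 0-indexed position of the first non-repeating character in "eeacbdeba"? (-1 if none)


Input: eeacbdeba
Character frequencies:
  'a': 2
  'b': 2
  'c': 1
  'd': 1
  'e': 3
Scanning left to right for freq == 1:
  Position 0 ('e'): freq=3, skip
  Position 1 ('e'): freq=3, skip
  Position 2 ('a'): freq=2, skip
  Position 3 ('c'): unique! => answer = 3

3


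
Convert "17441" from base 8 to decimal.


Input: "17441" in base 8
Positional expansion:
  Digit '1' (value 1) x 8^4 = 4096
  Digit '7' (value 7) x 8^3 = 3584
  Digit '4' (value 4) x 8^2 = 256
  Digit '4' (value 4) x 8^1 = 32
  Digit '1' (value 1) x 8^0 = 1
Sum = 7969

7969


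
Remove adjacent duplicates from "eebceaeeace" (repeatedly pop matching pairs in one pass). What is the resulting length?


Input: eebceaeeace
Stack-based adjacent duplicate removal:
  Read 'e': push. Stack: e
  Read 'e': matches stack top 'e' => pop. Stack: (empty)
  Read 'b': push. Stack: b
  Read 'c': push. Stack: bc
  Read 'e': push. Stack: bce
  Read 'a': push. Stack: bcea
  Read 'e': push. Stack: bceae
  Read 'e': matches stack top 'e' => pop. Stack: bcea
  Read 'a': matches stack top 'a' => pop. Stack: bce
  Read 'c': push. Stack: bcec
  Read 'e': push. Stack: bcece
Final stack: "bcece" (length 5)

5


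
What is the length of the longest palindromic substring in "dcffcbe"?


Input: "dcffcbe"
Checking substrings for palindromes:
  [1:5] "cffc" (len 4) => palindrome
  [2:4] "ff" (len 2) => palindrome
Longest palindromic substring: "cffc" with length 4

4


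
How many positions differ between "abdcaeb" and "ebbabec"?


Comparing "abdcaeb" and "ebbabec" position by position:
  Position 0: 'a' vs 'e' => DIFFER
  Position 1: 'b' vs 'b' => same
  Position 2: 'd' vs 'b' => DIFFER
  Position 3: 'c' vs 'a' => DIFFER
  Position 4: 'a' vs 'b' => DIFFER
  Position 5: 'e' vs 'e' => same
  Position 6: 'b' vs 'c' => DIFFER
Positions that differ: 5

5


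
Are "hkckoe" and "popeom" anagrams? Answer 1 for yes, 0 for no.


Strings: "hkckoe", "popeom"
Sorted first:  cehkko
Sorted second: emoopp
Differ at position 0: 'c' vs 'e' => not anagrams

0


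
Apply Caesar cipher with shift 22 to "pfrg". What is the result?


Caesar cipher: shift "pfrg" by 22
  'p' (pos 15) + 22 = pos 11 = 'l'
  'f' (pos 5) + 22 = pos 1 = 'b'
  'r' (pos 17) + 22 = pos 13 = 'n'
  'g' (pos 6) + 22 = pos 2 = 'c'
Result: lbnc

lbnc


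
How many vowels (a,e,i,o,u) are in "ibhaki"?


Input: ibhaki
Checking each character:
  'i' at position 0: vowel (running total: 1)
  'b' at position 1: consonant
  'h' at position 2: consonant
  'a' at position 3: vowel (running total: 2)
  'k' at position 4: consonant
  'i' at position 5: vowel (running total: 3)
Total vowels: 3

3
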